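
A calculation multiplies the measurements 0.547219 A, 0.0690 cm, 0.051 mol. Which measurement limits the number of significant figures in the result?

0.547219 A → 6 s.f.; 0.0690 cm → 3 s.f.; 0.051 mol → 2 s.f.
The fewest is 2 significant figures, from 0.051 mol.

0.051 mol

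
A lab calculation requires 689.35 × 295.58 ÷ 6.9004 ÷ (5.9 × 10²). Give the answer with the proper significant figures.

689.35 × 295.58 ÷ 6.9004 ÷ (5.9 × 10²) = 50.0482096837…
Multiplication/division keeps the fewest significant figures: 689.35 → 5 s.f., 295.58 → 5 s.f., 6.9004 → 5 s.f., 5.9 × 10² → 2 s.f.; limit is 2.
Rounded to 2 significant figures: 5.0 × 10¹.

5.0 × 10¹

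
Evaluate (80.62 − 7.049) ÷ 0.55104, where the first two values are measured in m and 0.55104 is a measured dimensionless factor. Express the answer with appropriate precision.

80.62 m − 7.049 m = 73.571 m; the difference is limited to 2 decimal places (4 s.f.).
Carrying full precision, 73.571 ÷ 0.55104 = 133.512993612… m; 0.55104 has 5 s.f., so the result keeps min(4, 5) = 4 s.f.
Rounded to 4 significant figures: 133.5 m.

133.5 m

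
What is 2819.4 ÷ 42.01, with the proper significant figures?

2819.4 ÷ 42.01 = 67.1125922399…
Multiplication/division keeps the fewest significant figures: 2819.4 → 5 s.f., 42.01 → 4 s.f.; limit is 4.
Rounded to 4 significant figures: 67.11.

67.11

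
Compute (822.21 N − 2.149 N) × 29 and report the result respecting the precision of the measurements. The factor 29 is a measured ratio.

822.21 N − 2.149 N = 820.061 N; the difference is limited to 2 decimal places (5 s.f.).
Carrying full precision, 820.061 × 29 = 23781.769 N; 29 has 2 s.f., so the result keeps min(5, 2) = 2 s.f.
Rounded to 2 significant figures: 2.4 × 10^4 N.

2.4 × 10^4 N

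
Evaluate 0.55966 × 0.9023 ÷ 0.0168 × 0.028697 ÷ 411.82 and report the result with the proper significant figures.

0.55966 × 0.9023 ÷ 0.0168 × 0.028697 ÷ 411.82 = 0.00209457061871…
Multiplication/division keeps the fewest significant figures: 0.55966 → 5 s.f., 0.9023 → 4 s.f., 0.0168 → 3 s.f., 0.028697 → 5 s.f., 411.82 → 5 s.f.; limit is 3.
Rounded to 3 significant figures: 0.00209.

0.00209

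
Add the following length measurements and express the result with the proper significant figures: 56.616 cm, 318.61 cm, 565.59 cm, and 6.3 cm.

947.1 cm

56.616 cm + 318.61 cm + 565.59 cm + 6.3 cm = 947.116 cm.
Addition/subtraction keeps the fewest decimal places: 56.616 → 3 decimal places, 318.61 → 2 decimal places, 565.59 → 2 decimal places, 6.3 → 1 decimal place; limit is 1.
Rounded to 1 decimal place: 947.1 cm.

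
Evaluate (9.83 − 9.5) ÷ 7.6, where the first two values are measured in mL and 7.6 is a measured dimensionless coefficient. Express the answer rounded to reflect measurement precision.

0.04 mL

9.83 mL − 9.5 mL = 0.33 mL; the difference is limited to 1 decimal place (1 s.f.).
Carrying full precision, 0.33 ÷ 7.6 = 0.0434210526316… mL; 7.6 has 2 s.f., so the result keeps min(1, 2) = 1 s.f.
Rounded to 1 significant figure: 0.04 mL.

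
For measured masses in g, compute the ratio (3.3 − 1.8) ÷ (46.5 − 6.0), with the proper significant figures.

3.3 − 1.8 = 1.5, limited to 1 d.p. → 2 s.f.; 46.5 − 6.0 = 40.5, limited to 1 d.p. → 3 s.f.
Carrying full precision, 1.5 ÷ 40.5 = 0.037037037037…; keep min(2, 3) = 2 s.f.
Rounded to 2 significant figures: 3.7 × 10⁻².

3.7 × 10⁻²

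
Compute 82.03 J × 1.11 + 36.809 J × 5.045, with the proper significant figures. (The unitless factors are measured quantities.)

276.8 J

82.03 × 1.11 = 91.0533 → 91.1 J (3 s.f., last digit at the 10^-1 place).
36.809 × 5.045 = 185.701405 → 185.7 J (4 s.f., last digit at the 10^-1 place).
Sum: 276.754705 J; keep the coarser place, 10^-1.
Result: 276.8 J.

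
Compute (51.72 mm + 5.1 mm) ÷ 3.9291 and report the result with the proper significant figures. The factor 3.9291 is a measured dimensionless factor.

14.5 mm

51.72 mm + 5.1 mm = 56.82 mm; the sum is limited to 1 decimal place (3 s.f.).
Carrying full precision, 56.82 ÷ 3.9291 = 14.4613270215… mm; 3.9291 has 5 s.f., so the result keeps min(3, 5) = 3 s.f.
Rounded to 3 significant figures: 14.5 mm.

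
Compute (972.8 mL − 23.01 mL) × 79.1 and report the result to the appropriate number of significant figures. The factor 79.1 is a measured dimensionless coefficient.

7.51 × 10⁴ mL

972.8 mL − 23.01 mL = 949.79 mL; the difference is limited to 1 decimal place (4 s.f.).
Carrying full precision, 949.79 × 79.1 = 75128.389 mL; 79.1 has 3 s.f., so the result keeps min(4, 3) = 3 s.f.
Rounded to 3 significant figures: 7.51 × 10⁴ mL.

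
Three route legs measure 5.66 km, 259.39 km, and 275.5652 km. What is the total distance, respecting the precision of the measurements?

5.66 km + 259.39 km + 275.5652 km = 540.6152 km.
Addition/subtraction keeps the fewest decimal places: 5.66 → 2 decimal places, 259.39 → 2 decimal places, 275.5652 → 4 decimal places; limit is 2.
Rounded to 2 decimal places: 540.62 km.

540.62 km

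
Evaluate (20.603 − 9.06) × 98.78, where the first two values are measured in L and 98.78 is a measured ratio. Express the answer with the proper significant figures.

1140. L

20.603 L − 9.06 L = 11.543 L; the difference is limited to 2 decimal places (4 s.f.).
Carrying full precision, 11.543 × 98.78 = 1140.21754 L; 98.78 has 4 s.f., so the result keeps min(4, 4) = 4 s.f.
Rounded to 4 significant figures: 1140. L.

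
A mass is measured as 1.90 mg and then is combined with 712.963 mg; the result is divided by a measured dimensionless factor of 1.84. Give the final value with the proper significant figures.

1.90 mg + 712.963 mg = 714.863 mg; the sum is limited to 2 decimal places (5 s.f.).
Carrying full precision, 714.863 ÷ 1.84 = 388.5125 mg; 1.84 has 3 s.f., so the result keeps min(5, 3) = 3 s.f.
Rounded to 3 significant figures: 389 mg.

389 mg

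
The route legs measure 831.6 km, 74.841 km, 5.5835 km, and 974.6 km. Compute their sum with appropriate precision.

1886.6 km

831.6 km + 74.841 km + 5.5835 km + 974.6 km = 1886.6245 km.
Addition/subtraction keeps the fewest decimal places: 831.6 → 1 decimal place, 74.841 → 3 decimal places, 5.5835 → 4 decimal places, 974.6 → 1 decimal place; limit is 1.
Rounded to 1 decimal place: 1886.6 km.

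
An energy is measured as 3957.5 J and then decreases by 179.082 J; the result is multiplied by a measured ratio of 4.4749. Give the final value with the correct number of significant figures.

3957.5 J − 179.082 J = 3778.418 J; the difference is limited to 1 decimal place (5 s.f.).
Carrying full precision, 3778.418 × 4.4749 = 16908.0427082 J; 4.4749 has 5 s.f., so the result keeps min(5, 5) = 5 s.f.
Rounded to 5 significant figures: 16908 J.

16908 J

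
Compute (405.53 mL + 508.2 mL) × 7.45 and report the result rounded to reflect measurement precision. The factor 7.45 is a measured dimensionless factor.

405.53 mL + 508.2 mL = 913.73 mL; the sum is limited to 1 decimal place (4 s.f.).
Carrying full precision, 913.73 × 7.45 = 6807.2885 mL; 7.45 has 3 s.f., so the result keeps min(4, 3) = 3 s.f.
Rounded to 3 significant figures: 6.81 × 10³ mL.

6.81 × 10³ mL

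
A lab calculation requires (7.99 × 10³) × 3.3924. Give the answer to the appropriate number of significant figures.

(7.99 × 10³) × 3.3924 = 27105.276
Multiplication/division keeps the fewest significant figures: 7.99 × 10³ → 3 s.f., 3.3924 → 5 s.f.; limit is 3.
Rounded to 3 significant figures: 2.71 × 10⁴.

2.71 × 10⁴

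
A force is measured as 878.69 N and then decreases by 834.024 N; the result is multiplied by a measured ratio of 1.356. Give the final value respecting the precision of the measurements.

60.57 N

878.69 N − 834.024 N = 44.666 N; the difference is limited to 2 decimal places (4 s.f.).
Carrying full precision, 44.666 × 1.356 = 60.567096 N; 1.356 has 4 s.f., so the result keeps min(4, 4) = 4 s.f.
Rounded to 4 significant figures: 60.57 N.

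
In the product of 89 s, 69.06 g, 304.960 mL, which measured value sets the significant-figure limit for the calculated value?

89 s

89 s → 2 s.f.; 69.06 g → 4 s.f.; 304.960 mL → 6 s.f.
The fewest is 2 significant figures, from 89 s.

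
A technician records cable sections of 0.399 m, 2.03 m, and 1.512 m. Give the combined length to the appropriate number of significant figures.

3.94 m

0.399 m + 2.03 m + 1.512 m = 3.941 m.
Addition/subtraction keeps the fewest decimal places: 0.399 → 3 decimal places, 2.03 → 2 decimal places, 1.512 → 3 decimal places; limit is 2.
Rounded to 2 decimal places: 3.94 m.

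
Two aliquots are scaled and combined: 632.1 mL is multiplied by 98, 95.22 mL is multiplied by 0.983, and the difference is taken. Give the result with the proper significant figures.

6.2 × 10⁴ mL

632.1 × 98 = 61945.8 → 6.2 × 10⁴ mL (2 s.f., last digit at the 10^3 place).
95.22 × 0.983 = 93.60126 → 93.6 mL (3 s.f., last digit at the 10^-1 place).
Difference: 61852.19874 mL; keep the coarser place, 10^3.
Result: 6.2 × 10⁴ mL.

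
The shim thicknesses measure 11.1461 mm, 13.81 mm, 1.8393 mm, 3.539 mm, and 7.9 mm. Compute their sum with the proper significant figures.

38.2 mm

11.1461 mm + 13.81 mm + 1.8393 mm + 3.539 mm + 7.9 mm = 38.2344 mm.
Addition/subtraction keeps the fewest decimal places: 11.1461 → 4 decimal places, 13.81 → 2 decimal places, 1.8393 → 4 decimal places, 3.539 → 3 decimal places, 7.9 → 1 decimal place; limit is 1.
Rounded to 1 decimal place: 38.2 mm.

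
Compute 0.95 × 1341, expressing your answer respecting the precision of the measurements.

1.3 × 10^3

0.95 × 1341 = 1273.95
Multiplication/division keeps the fewest significant figures: 0.95 → 2 s.f., 1341 → 4 s.f.; limit is 2.
Rounded to 2 significant figures: 1.3 × 10^3.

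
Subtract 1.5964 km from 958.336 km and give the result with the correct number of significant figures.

956.740 km

958.336 km − 1.5964 km = 956.7396 km.
Addition/subtraction keeps the fewest decimal places: 958.336 → 3 decimal places, 1.5964 → 4 decimal places; limit is 3.
Rounded to 3 decimal places: 956.740 km.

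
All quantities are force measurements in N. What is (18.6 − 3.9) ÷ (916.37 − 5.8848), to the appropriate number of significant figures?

18.6 − 3.9 = 14.7, limited to 1 d.p. → 3 s.f.; 916.37 − 5.8848 = 910.4852, limited to 2 d.p. → 5 s.f.
Carrying full precision, 14.7 ÷ 910.4852 = 0.016145237726…; keep min(3, 5) = 3 s.f.
Rounded to 3 significant figures: 0.0161.

0.0161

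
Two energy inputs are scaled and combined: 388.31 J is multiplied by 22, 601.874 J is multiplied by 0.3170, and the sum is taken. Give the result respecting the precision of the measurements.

8.7 × 10³ J

388.31 × 22 = 8542.82 → 8.5 × 10³ J (2 s.f., last digit at the 10^2 place).
601.874 × 0.3170 = 190.794058 → 190.8 J (4 s.f., last digit at the 10^-1 place).
Sum: 8733.614058 J; keep the coarser place, 10^2.
Result: 8.7 × 10³ J.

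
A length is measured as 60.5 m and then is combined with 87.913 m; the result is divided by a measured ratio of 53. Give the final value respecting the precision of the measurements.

60.5 m + 87.913 m = 148.413 m; the sum is limited to 1 decimal place (4 s.f.).
Carrying full precision, 148.413 ÷ 53 = 2.80024528302… m; 53 has 2 s.f., so the result keeps min(4, 2) = 2 s.f.
Rounded to 2 significant figures: 2.8 m.

2.8 m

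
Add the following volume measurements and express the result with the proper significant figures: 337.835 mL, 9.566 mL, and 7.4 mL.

354.8 mL

337.835 mL + 9.566 mL + 7.4 mL = 354.801 mL.
Addition/subtraction keeps the fewest decimal places: 337.835 → 3 decimal places, 9.566 → 3 decimal places, 7.4 → 1 decimal place; limit is 1.
Rounded to 1 decimal place: 354.8 mL.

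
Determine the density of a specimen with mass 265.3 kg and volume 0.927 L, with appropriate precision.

density = 265.3 kg ÷ 0.927 L = 286.19201726… kg/L.
265.3 has 4 significant figures; 0.927 has 3.
Division/multiplication keeps the fewest: 3 significant figures.
Rounded: 286 kg/L.

286 kg/L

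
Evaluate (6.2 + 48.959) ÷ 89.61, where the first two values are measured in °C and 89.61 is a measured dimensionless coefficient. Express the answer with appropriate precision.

0.616 °C

6.2 °C + 48.959 °C = 55.159 °C; the sum is limited to 1 decimal place (3 s.f.).
Carrying full precision, 55.159 ÷ 89.61 = 0.615545140051… °C; 89.61 has 4 s.f., so the result keeps min(3, 4) = 3 s.f.
Rounded to 3 significant figures: 0.616 °C.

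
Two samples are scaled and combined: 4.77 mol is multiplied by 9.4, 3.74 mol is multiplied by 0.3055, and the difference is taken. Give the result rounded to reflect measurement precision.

4.77 × 9.4 = 44.838 → 45 mol (2 s.f., last digit at the 10^0 place).
3.74 × 0.3055 = 1.14257 → 1.14 mol (3 s.f., last digit at the 10^-2 place).
Difference: 43.69543 mol; keep the coarser place, 10^0.
Result: 44 mol.

44 mol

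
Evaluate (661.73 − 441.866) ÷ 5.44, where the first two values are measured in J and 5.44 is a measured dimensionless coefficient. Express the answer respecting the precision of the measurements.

40.4 J

661.73 J − 441.866 J = 219.864 J; the difference is limited to 2 decimal places (5 s.f.).
Carrying full precision, 219.864 ÷ 5.44 = 40.4161764706… J; 5.44 has 3 s.f., so the result keeps min(5, 3) = 3 s.f.
Rounded to 3 significant figures: 40.4 J.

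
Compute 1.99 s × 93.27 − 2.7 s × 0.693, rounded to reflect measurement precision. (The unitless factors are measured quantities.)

1.99 × 93.27 = 185.6073 → 186 s (3 s.f., last digit at the 10^0 place).
2.7 × 0.693 = 1.8711 → 1.9 s (2 s.f., last digit at the 10^-1 place).
Difference: 183.7362 s; keep the coarser place, 10^0.
Result: 184 s.

184 s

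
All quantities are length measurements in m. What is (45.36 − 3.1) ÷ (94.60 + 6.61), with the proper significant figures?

45.36 − 3.1 = 42.26, limited to 1 d.p. → 3 s.f.; 94.60 + 6.61 = 101.21, limited to 2 d.p. → 5 s.f.
Carrying full precision, 42.26 ÷ 101.21 = 0.417547673155…; keep min(3, 5) = 3 s.f.
Rounded to 3 significant figures: 0.418.

0.418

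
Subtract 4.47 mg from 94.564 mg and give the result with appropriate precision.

94.564 mg − 4.47 mg = 90.094 mg.
Addition/subtraction keeps the fewest decimal places: 94.564 → 3 decimal places, 4.47 → 2 decimal places; limit is 2.
Rounded to 2 decimal places: 90.09 mg.

90.09 mg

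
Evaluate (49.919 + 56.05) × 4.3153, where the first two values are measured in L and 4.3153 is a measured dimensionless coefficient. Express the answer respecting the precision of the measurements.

457.29 L

49.919 L + 56.05 L = 105.969 L; the sum is limited to 2 decimal places (5 s.f.).
Carrying full precision, 105.969 × 4.3153 = 457.2880257 L; 4.3153 has 5 s.f., so the result keeps min(5, 5) = 5 s.f.
Rounded to 5 significant figures: 457.29 L.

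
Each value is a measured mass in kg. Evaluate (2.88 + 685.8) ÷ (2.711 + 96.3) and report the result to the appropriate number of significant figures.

6.96

2.88 + 685.8 = 688.68, limited to 1 d.p. → 4 s.f.; 2.711 + 96.3 = 99.011, limited to 1 d.p. → 3 s.f.
Carrying full precision, 688.68 ÷ 99.011 = 6.95559079294…; keep min(4, 3) = 3 s.f.
Rounded to 3 significant figures: 6.96.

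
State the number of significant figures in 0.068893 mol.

5

0.068893: leading zeros are not significant.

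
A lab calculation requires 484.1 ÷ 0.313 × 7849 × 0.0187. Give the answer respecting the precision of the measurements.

484.1 ÷ 0.313 × 7849 × 0.0187 = 227010.884441…
Multiplication/division keeps the fewest significant figures: 484.1 → 4 s.f., 0.313 → 3 s.f., 7849 → 4 s.f., 0.0187 → 3 s.f.; limit is 3.
Rounded to 3 significant figures: 2.27 × 10⁵.

2.27 × 10⁵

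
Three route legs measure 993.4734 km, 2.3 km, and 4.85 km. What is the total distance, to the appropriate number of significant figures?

993.4734 km + 2.3 km + 4.85 km = 1000.6234 km.
Addition/subtraction keeps the fewest decimal places: 993.4734 → 4 decimal places, 2.3 → 1 decimal place, 4.85 → 2 decimal places; limit is 1.
Rounded to 1 decimal place: 1000.6 km.

1000.6 km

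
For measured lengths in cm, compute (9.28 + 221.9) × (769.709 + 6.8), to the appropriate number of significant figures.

9.28 + 221.9 = 231.18, limited to 1 d.p. → 4 s.f.; 769.709 + 6.8 = 776.509, limited to 1 d.p. → 4 s.f.
Carrying full precision, 231.18 × 776.509 = 179513.35062; keep min(4, 4) = 4 s.f.
Rounded to 4 significant figures: 1.795 × 10⁵ cm².

1.795 × 10⁵ cm²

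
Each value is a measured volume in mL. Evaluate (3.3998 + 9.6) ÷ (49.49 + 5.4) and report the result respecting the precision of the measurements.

0.237

3.3998 + 9.6 = 12.9998, limited to 1 d.p. → 3 s.f.; 49.49 + 5.4 = 54.89, limited to 1 d.p. → 3 s.f.
Carrying full precision, 12.9998 ÷ 54.89 = 0.236833667335…; keep min(3, 3) = 3 s.f.
Rounded to 3 significant figures: 0.237.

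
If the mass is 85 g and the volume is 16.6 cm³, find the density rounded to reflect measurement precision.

5.1 g/cm³

density = 85 g ÷ 16.6 cm³ = 5.12048192771… g/cm³.
85 has 2 significant figures; 16.6 has 3.
Division/multiplication keeps the fewest: 2 significant figures.
Rounded: 5.1 g/cm³.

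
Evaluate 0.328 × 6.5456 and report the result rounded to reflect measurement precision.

0.328 × 6.5456 = 2.1469568
Multiplication/division keeps the fewest significant figures: 0.328 → 3 s.f., 6.5456 → 5 s.f.; limit is 3.
Rounded to 3 significant figures: 2.15.

2.15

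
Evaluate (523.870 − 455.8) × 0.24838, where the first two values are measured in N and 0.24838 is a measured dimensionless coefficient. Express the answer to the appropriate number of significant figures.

16.9 N

523.870 N − 455.8 N = 68.070 N; the difference is limited to 1 decimal place (3 s.f.).
Carrying full precision, 68.070 × 0.24838 = 16.9072266 N; 0.24838 has 5 s.f., so the result keeps min(3, 5) = 3 s.f.
Rounded to 3 significant figures: 16.9 N.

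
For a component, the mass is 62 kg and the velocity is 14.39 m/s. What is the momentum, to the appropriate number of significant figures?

8.9 × 10² kg·m/s

momentum = 62 kg × 14.39 m/s = 892.18 kg·m/s.
62 has 2 significant figures; 14.39 has 4.
Division/multiplication keeps the fewest: 2 significant figures.
Rounded: 8.9 × 10² kg·m/s.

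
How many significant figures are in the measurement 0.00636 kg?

3

0.00636: leading zeros are not significant.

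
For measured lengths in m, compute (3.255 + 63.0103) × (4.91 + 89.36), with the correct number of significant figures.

6247 m²

3.255 + 63.0103 = 66.2653, limited to 3 d.p. → 5 s.f.; 4.91 + 89.36 = 94.27, limited to 2 d.p. → 4 s.f.
Carrying full precision, 66.2653 × 94.27 = 6246.829831; keep min(5, 4) = 4 s.f.
Rounded to 4 significant figures: 6247 m².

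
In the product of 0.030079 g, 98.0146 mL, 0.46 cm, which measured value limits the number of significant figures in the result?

0.46 cm

0.030079 g → 5 s.f.; 98.0146 mL → 6 s.f.; 0.46 cm → 2 s.f.
The fewest is 2 significant figures, from 0.46 cm.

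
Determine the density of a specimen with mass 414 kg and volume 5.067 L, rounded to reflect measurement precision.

density = 414 kg ÷ 5.067 L = 81.7051509769… kg/L.
414 has 3 significant figures; 5.067 has 4.
Division/multiplication keeps the fewest: 3 significant figures.
Rounded: 81.7 kg/L.

81.7 kg/L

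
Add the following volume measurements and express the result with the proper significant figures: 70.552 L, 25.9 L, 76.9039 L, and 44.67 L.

218.0 L

70.552 L + 25.9 L + 76.9039 L + 44.67 L = 218.0259 L.
Addition/subtraction keeps the fewest decimal places: 70.552 → 3 decimal places, 25.9 → 1 decimal place, 76.9039 → 4 decimal places, 44.67 → 2 decimal places; limit is 1.
Rounded to 1 decimal place: 218.0 L.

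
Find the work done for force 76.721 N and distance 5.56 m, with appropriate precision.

work done = 76.721 N × 5.56 m = 426.56876 J.
76.721 has 5 significant figures; 5.56 has 3.
Division/multiplication keeps the fewest: 3 significant figures.
Rounded: 427 J.

427 J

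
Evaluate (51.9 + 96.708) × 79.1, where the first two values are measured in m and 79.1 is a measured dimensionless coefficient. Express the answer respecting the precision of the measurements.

51.9 m + 96.708 m = 148.608 m; the sum is limited to 1 decimal place (4 s.f.).
Carrying full precision, 148.608 × 79.1 = 11754.8928 m; 79.1 has 3 s.f., so the result keeps min(4, 3) = 3 s.f.
Rounded to 3 significant figures: 1.18 × 10⁴ m.

1.18 × 10⁴ m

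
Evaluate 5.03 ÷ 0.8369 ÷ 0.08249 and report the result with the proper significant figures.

5.03 ÷ 0.8369 ÷ 0.08249 = 72.8606621244…
Multiplication/division keeps the fewest significant figures: 5.03 → 3 s.f., 0.8369 → 4 s.f., 0.08249 → 4 s.f.; limit is 3.
Rounded to 3 significant figures: 72.9.

72.9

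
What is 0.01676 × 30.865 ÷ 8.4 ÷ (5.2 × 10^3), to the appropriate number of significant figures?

0.01676 × 30.865 ÷ 8.4 ÷ (5.2 × 10^3) = 0.0000118428891941…
Multiplication/division keeps the fewest significant figures: 0.01676 → 4 s.f., 30.865 → 5 s.f., 8.4 → 2 s.f., 5.2 × 10^3 → 2 s.f.; limit is 2.
Rounded to 2 significant figures: 1.2 × 10^-5.

1.2 × 10^-5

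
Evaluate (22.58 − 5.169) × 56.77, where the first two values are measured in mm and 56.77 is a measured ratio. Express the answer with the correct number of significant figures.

988.4 mm

22.58 mm − 5.169 mm = 17.411 mm; the difference is limited to 2 decimal places (4 s.f.).
Carrying full precision, 17.411 × 56.77 = 988.42247 mm; 56.77 has 4 s.f., so the result keeps min(4, 4) = 4 s.f.
Rounded to 4 significant figures: 988.4 mm.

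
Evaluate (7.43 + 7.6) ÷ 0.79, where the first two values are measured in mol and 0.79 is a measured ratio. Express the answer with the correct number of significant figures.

7.43 mol + 7.6 mol = 15.03 mol; the sum is limited to 1 decimal place (3 s.f.).
Carrying full precision, 15.03 ÷ 0.79 = 19.0253164557… mol; 0.79 has 2 s.f., so the result keeps min(3, 2) = 2 s.f.
Rounded to 2 significant figures: 19 mol.

19 mol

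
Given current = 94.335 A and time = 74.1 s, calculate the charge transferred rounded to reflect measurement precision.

6.99 × 10^3 C

charge transferred = 94.335 A × 74.1 s = 6990.2235 C.
94.335 has 5 significant figures; 74.1 has 3.
Division/multiplication keeps the fewest: 3 significant figures.
Rounded: 6.99 × 10^3 C.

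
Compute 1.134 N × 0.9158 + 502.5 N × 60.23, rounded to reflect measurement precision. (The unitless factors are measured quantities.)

1.134 × 0.9158 = 1.0385172 → 1.039 N (4 s.f., last digit at the 10^-3 place).
502.5 × 60.23 = 30265.575 → 3.027 × 10^4 N (4 s.f., last digit at the 10^1 place).
Sum: 30266.6135172 N; keep the coarser place, 10^1.
Result: 3.027 × 10^4 N.

3.027 × 10^4 N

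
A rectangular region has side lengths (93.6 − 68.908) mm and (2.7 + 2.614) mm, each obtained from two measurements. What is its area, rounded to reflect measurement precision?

93.6 − 68.908 = 24.692, limited to 1 d.p. → 3 s.f.; 2.7 + 2.614 = 5.314, limited to 1 d.p. → 2 s.f.
Carrying full precision, 24.692 × 5.314 = 131.213288; keep min(3, 2) = 2 s.f.
Rounded to 2 significant figures: 1.3 × 10^2 mm².

1.3 × 10^2 mm²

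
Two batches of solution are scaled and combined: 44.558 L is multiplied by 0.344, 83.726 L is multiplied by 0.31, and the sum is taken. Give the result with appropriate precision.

41 L

44.558 × 0.344 = 15.327952 → 15.3 L (3 s.f., last digit at the 10^-1 place).
83.726 × 0.31 = 25.95506 → 26 L (2 s.f., last digit at the 10^0 place).
Sum: 41.283012 L; keep the coarser place, 10^0.
Result: 41 L.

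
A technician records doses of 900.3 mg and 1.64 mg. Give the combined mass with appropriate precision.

901.9 mg

900.3 mg + 1.64 mg = 901.94 mg.
Addition/subtraction keeps the fewest decimal places: 900.3 → 1 decimal place, 1.64 → 2 decimal places; limit is 1.
Rounded to 1 decimal place: 901.9 mg.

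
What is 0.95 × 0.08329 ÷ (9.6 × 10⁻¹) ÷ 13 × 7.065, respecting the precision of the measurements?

0.95 × 0.08329 ÷ (9.6 × 10⁻¹) ÷ 13 × 7.065 = 0.0447934020433…
Multiplication/division keeps the fewest significant figures: 0.95 → 2 s.f., 0.08329 → 4 s.f., 9.6 × 10⁻¹ → 2 s.f., 13 → 2 s.f., 7.065 → 4 s.f.; limit is 2.
Rounded to 2 significant figures: 0.045.

0.045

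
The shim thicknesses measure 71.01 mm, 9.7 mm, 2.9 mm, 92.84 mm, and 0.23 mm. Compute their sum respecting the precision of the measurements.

176.7 mm

71.01 mm + 9.7 mm + 2.9 mm + 92.84 mm + 0.23 mm = 176.68 mm.
Addition/subtraction keeps the fewest decimal places: 71.01 → 2 decimal places, 9.7 → 1 decimal place, 2.9 → 1 decimal place, 92.84 → 2 decimal places, 0.23 → 2 decimal places; limit is 1.
Rounded to 1 decimal place: 176.7 mm.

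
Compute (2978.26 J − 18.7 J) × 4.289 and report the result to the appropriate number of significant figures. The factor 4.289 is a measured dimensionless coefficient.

2978.26 J − 18.7 J = 2959.56 J; the difference is limited to 1 decimal place (5 s.f.).
Carrying full precision, 2959.56 × 4.289 = 12693.55284 J; 4.289 has 4 s.f., so the result keeps min(5, 4) = 4 s.f.
Rounded to 4 significant figures: 1.269 × 10^4 J.

1.269 × 10^4 J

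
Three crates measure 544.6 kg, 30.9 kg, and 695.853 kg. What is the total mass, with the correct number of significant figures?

1271.4 kg

544.6 kg + 30.9 kg + 695.853 kg = 1271.353 kg.
Addition/subtraction keeps the fewest decimal places: 544.6 → 1 decimal place, 30.9 → 1 decimal place, 695.853 → 3 decimal places; limit is 1.
Rounded to 1 decimal place: 1271.4 kg.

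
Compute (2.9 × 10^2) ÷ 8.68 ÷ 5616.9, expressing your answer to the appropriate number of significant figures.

0.0059

(2.9 × 10^2) ÷ 8.68 ÷ 5616.9 = 0.00594814546259…
Multiplication/division keeps the fewest significant figures: 2.9 × 10^2 → 2 s.f., 8.68 → 3 s.f., 5616.9 → 5 s.f.; limit is 2.
Rounded to 2 significant figures: 0.0059.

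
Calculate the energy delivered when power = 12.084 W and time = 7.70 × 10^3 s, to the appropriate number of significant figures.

energy delivered = 12.084 W × 7.70 × 10^3 s = 93046.8 J.
12.084 has 5 significant figures; 7.70 × 10^3 has 3.
Division/multiplication keeps the fewest: 3 significant figures.
Rounded: 9.30 × 10^4 J.

9.30 × 10^4 J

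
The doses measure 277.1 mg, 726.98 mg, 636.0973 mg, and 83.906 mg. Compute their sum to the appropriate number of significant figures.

1724.1 mg

277.1 mg + 726.98 mg + 636.0973 mg + 83.906 mg = 1724.0833 mg.
Addition/subtraction keeps the fewest decimal places: 277.1 → 1 decimal place, 726.98 → 2 decimal places, 636.0973 → 4 decimal places, 83.906 → 3 decimal places; limit is 1.
Rounded to 1 decimal place: 1724.1 mg.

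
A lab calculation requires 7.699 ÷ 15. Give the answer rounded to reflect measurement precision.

0.51

7.699 ÷ 15 = 0.513266666667…
Multiplication/division keeps the fewest significant figures: 7.699 → 4 s.f., 15 → 2 s.f.; limit is 2.
Rounded to 2 significant figures: 0.51.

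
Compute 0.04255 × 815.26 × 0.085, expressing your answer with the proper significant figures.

0.04255 × 815.26 × 0.085 = 2.948591605
Multiplication/division keeps the fewest significant figures: 0.04255 → 4 s.f., 815.26 → 5 s.f., 0.085 → 2 s.f.; limit is 2.
Rounded to 2 significant figures: 2.9.

2.9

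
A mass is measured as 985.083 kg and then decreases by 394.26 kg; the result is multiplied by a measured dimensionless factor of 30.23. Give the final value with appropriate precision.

985.083 kg − 394.26 kg = 590.823 kg; the difference is limited to 2 decimal places (5 s.f.).
Carrying full precision, 590.823 × 30.23 = 17860.57929 kg; 30.23 has 4 s.f., so the result keeps min(5, 4) = 4 s.f.
Rounded to 4 significant figures: 1.786 × 10^4 kg.

1.786 × 10^4 kg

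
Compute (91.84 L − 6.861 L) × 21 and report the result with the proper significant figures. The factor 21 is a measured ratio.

91.84 L − 6.861 L = 84.979 L; the difference is limited to 2 decimal places (4 s.f.).
Carrying full precision, 84.979 × 21 = 1784.559 L; 21 has 2 s.f., so the result keeps min(4, 2) = 2 s.f.
Rounded to 2 significant figures: 1.8 × 10^3 L.

1.8 × 10^3 L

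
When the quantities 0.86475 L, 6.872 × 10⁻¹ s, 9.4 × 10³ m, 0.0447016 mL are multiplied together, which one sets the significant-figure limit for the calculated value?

9.4 × 10³ m

0.86475 L → 5 s.f.; 6.872 × 10⁻¹ s → 4 s.f.; 9.4 × 10³ m → 2 s.f.; 0.0447016 mL → 6 s.f.
The fewest is 2 significant figures, from 9.4 × 10³ m.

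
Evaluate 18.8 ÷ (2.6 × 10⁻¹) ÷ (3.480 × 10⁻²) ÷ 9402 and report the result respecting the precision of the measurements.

18.8 ÷ (2.6 × 10⁻¹) ÷ (3.480 × 10⁻²) ÷ 9402 = 0.220996304001…
Multiplication/division keeps the fewest significant figures: 18.8 → 3 s.f., 2.6 × 10⁻¹ → 2 s.f., 3.480 × 10⁻² → 4 s.f., 9402 → 4 s.f.; limit is 2.
Rounded to 2 significant figures: 2.2 × 10⁻¹.

2.2 × 10⁻¹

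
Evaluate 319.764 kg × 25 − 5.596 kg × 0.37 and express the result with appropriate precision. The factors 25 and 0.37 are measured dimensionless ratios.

319.764 × 25 = 7994.1 → 8.0 × 10³ kg (2 s.f., last digit at the 10^2 place).
5.596 × 0.37 = 2.07052 → 2.1 kg (2 s.f., last digit at the 10^-1 place).
Difference: 7992.02948 kg; keep the coarser place, 10^2.
Result: 8.0 × 10³ kg.

8.0 × 10³ kg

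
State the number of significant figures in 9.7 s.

9.7: every digit is nonzero and significant.

2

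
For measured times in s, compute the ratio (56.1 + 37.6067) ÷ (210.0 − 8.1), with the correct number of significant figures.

56.1 + 37.6067 = 93.7067, limited to 1 d.p. → 3 s.f.; 210.0 − 8.1 = 201.9, limited to 1 d.p. → 4 s.f.
Carrying full precision, 93.7067 ÷ 201.9 = 0.46412431897…; keep min(3, 4) = 3 s.f.
Rounded to 3 significant figures: 0.464.

0.464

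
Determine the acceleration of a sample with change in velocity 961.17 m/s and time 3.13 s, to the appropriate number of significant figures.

307 m/s²

acceleration = 961.17 m/s ÷ 3.13 s = 307.083067093… m/s².
961.17 has 5 significant figures; 3.13 has 3.
Division/multiplication keeps the fewest: 3 significant figures.
Rounded: 307 m/s².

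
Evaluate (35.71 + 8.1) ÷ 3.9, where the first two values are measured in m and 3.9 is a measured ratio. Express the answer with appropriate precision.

35.71 m + 8.1 m = 43.81 m; the sum is limited to 1 decimal place (3 s.f.).
Carrying full precision, 43.81 ÷ 3.9 = 11.2333333333… m; 3.9 has 2 s.f., so the result keeps min(3, 2) = 2 s.f.
Rounded to 2 significant figures: 11 m.

11 m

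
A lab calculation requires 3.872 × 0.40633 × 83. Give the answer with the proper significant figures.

3.872 × 0.40633 × 83 = 130.58471008
Multiplication/division keeps the fewest significant figures: 3.872 → 4 s.f., 0.40633 → 5 s.f., 83 → 2 s.f.; limit is 2.
Rounded to 2 significant figures: 1.3 × 10^2.

1.3 × 10^2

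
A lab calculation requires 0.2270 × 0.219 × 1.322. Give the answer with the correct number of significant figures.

6.57 × 10^-2

0.2270 × 0.219 × 1.322 = 0.065720586
Multiplication/division keeps the fewest significant figures: 0.2270 → 4 s.f., 0.219 → 3 s.f., 1.322 → 4 s.f.; limit is 3.
Rounded to 3 significant figures: 6.57 × 10^-2.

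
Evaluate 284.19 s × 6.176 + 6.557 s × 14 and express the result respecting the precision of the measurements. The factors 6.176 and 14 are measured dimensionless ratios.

284.19 × 6.176 = 1755.15744 → 1755 s (4 s.f., last digit at the 10^0 place).
6.557 × 14 = 91.798 → 92 s (2 s.f., last digit at the 10^0 place).
Sum: 1846.95544 s; keep the coarser place, 10^0.
Result: 1847 s.

1847 s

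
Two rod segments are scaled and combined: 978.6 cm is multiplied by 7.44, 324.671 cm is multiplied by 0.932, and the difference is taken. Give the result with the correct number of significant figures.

978.6 × 7.44 = 7280.784 → 7.28 × 10^3 cm (3 s.f., last digit at the 10^1 place).
324.671 × 0.932 = 302.593372 → 303 cm (3 s.f., last digit at the 10^0 place).
Difference: 6978.190628 cm; keep the coarser place, 10^1.
Result: 6.98 × 10^3 cm.

6.98 × 10^3 cm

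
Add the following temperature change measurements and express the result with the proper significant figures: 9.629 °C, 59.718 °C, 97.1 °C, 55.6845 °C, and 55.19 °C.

277.3 °C

9.629 °C + 59.718 °C + 97.1 °C + 55.6845 °C + 55.19 °C = 277.3215 °C.
Addition/subtraction keeps the fewest decimal places: 9.629 → 3 decimal places, 59.718 → 3 decimal places, 97.1 → 1 decimal place, 55.6845 → 4 decimal places, 55.19 → 2 decimal places; limit is 1.
Rounded to 1 decimal place: 277.3 °C.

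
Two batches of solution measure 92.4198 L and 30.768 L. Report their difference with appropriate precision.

92.4198 L − 30.768 L = 61.6518 L.
Addition/subtraction keeps the fewest decimal places: 92.4198 → 4 decimal places, 30.768 → 3 decimal places; limit is 3.
Rounded to 3 decimal places: 61.652 L.

61.652 L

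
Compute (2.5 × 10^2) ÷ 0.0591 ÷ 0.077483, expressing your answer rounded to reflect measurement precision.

(2.5 × 10^2) ÷ 0.0591 ÷ 0.077483 = 54594.1489529…
Multiplication/division keeps the fewest significant figures: 2.5 × 10^2 → 2 s.f., 0.0591 → 3 s.f., 0.077483 → 5 s.f.; limit is 2.
Rounded to 2 significant figures: 5.5 × 10^4.

5.5 × 10^4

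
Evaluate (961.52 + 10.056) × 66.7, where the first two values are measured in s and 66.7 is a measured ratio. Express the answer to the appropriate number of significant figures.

6.48 × 10^4 s

961.52 s + 10.056 s = 971.576 s; the sum is limited to 2 decimal places (5 s.f.).
Carrying full precision, 971.576 × 66.7 = 64804.1192 s; 66.7 has 3 s.f., so the result keeps min(5, 3) = 3 s.f.
Rounded to 3 significant figures: 6.48 × 10^4 s.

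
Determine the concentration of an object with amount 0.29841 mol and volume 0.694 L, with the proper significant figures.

0.430 mol/L

concentration = 0.29841 mol ÷ 0.694 L = 0.429985590778… mol/L.
0.29841 has 5 significant figures; 0.694 has 3.
Division/multiplication keeps the fewest: 3 significant figures.
Rounded: 0.430 mol/L.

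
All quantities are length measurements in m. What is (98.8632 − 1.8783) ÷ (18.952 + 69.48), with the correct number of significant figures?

98.8632 − 1.8783 = 96.9849, limited to 4 d.p. → 6 s.f.; 18.952 + 69.48 = 88.432, limited to 2 d.p. → 4 s.f.
Carrying full precision, 96.9849 ÷ 88.432 = 1.09671725167…; keep min(6, 4) = 4 s.f.
Rounded to 4 significant figures: 1.097.

1.097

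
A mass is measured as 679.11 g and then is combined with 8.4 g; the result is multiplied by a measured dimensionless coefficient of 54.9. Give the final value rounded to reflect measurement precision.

679.11 g + 8.4 g = 687.51 g; the sum is limited to 1 decimal place (4 s.f.).
Carrying full precision, 687.51 × 54.9 = 37744.299 g; 54.9 has 3 s.f., so the result keeps min(4, 3) = 3 s.f.
Rounded to 3 significant figures: 3.77 × 10⁴ g.

3.77 × 10⁴ g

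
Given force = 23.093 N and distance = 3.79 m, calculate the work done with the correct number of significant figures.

87.5 J

work done = 23.093 N × 3.79 m = 87.52247 J.
23.093 has 5 significant figures; 3.79 has 3.
Division/multiplication keeps the fewest: 3 significant figures.
Rounded: 87.5 J.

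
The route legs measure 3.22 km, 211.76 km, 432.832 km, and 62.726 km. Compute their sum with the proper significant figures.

7.1054 × 10² km

3.22 km + 211.76 km + 432.832 km + 62.726 km = 710.538 km.
Addition/subtraction keeps the fewest decimal places: 3.22 → 2 decimal places, 211.76 → 2 decimal places, 432.832 → 3 decimal places, 62.726 → 3 decimal places; limit is 2.
Rounded to 2 decimal places: 7.1054 × 10² km.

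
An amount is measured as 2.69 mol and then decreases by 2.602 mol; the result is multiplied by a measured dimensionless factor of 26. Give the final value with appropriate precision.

2.69 mol − 2.602 mol = 0.088 mol; the difference is limited to 2 decimal places (1 s.f.).
Carrying full precision, 0.088 × 26 = 2.288 mol; 26 has 2 s.f., so the result keeps min(1, 2) = 1 s.f.
Rounded to 1 significant figure: 2 mol.

2 mol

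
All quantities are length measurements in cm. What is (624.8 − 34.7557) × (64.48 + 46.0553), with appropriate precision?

624.8 − 34.7557 = 590.0443, limited to 1 d.p. → 4 s.f.; 64.48 + 46.0553 = 110.5353, limited to 2 d.p. → 5 s.f.
Carrying full precision, 590.0443 × 110.5353 = 65220.7237138…; keep min(4, 5) = 4 s.f.
Rounded to 4 significant figures: 6.522 × 10⁴ cm².

6.522 × 10⁴ cm²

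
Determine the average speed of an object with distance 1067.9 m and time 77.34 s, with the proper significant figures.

13.81 m/s

average speed = 1067.9 m ÷ 77.34 s = 13.8078613913… m/s.
1067.9 has 5 significant figures; 77.34 has 4.
Division/multiplication keeps the fewest: 4 significant figures.
Rounded: 13.81 m/s.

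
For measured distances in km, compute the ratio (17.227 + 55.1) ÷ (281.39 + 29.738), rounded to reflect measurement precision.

0.232

17.227 + 55.1 = 72.327, limited to 1 d.p. → 3 s.f.; 281.39 + 29.738 = 311.128, limited to 2 d.p. → 5 s.f.
Carrying full precision, 72.327 ÷ 311.128 = 0.232467023219…; keep min(3, 5) = 3 s.f.
Rounded to 3 significant figures: 0.232.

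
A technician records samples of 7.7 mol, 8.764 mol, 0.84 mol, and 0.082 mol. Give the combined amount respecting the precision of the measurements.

7.7 mol + 8.764 mol + 0.84 mol + 0.082 mol = 17.386 mol.
Addition/subtraction keeps the fewest decimal places: 7.7 → 1 decimal place, 8.764 → 3 decimal places, 0.84 → 2 decimal places, 0.082 → 3 decimal places; limit is 1.
Rounded to 1 decimal place: 17.4 mol.

17.4 mol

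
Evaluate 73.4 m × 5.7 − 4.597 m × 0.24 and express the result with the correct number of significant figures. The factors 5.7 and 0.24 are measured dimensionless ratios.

73.4 × 5.7 = 418.38 → 4.2 × 10^2 m (2 s.f., last digit at the 10^1 place).
4.597 × 0.24 = 1.10328 → 1.1 m (2 s.f., last digit at the 10^-1 place).
Difference: 417.27672 m; keep the coarser place, 10^1.
Result: 4.2 × 10^2 m.

4.2 × 10^2 m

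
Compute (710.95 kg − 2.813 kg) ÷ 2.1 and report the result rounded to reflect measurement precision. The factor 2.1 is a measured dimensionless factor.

710.95 kg − 2.813 kg = 708.137 kg; the difference is limited to 2 decimal places (5 s.f.).
Carrying full precision, 708.137 ÷ 2.1 = 337.208095238… kg; 2.1 has 2 s.f., so the result keeps min(5, 2) = 2 s.f.
Rounded to 2 significant figures: 3.4 × 10² kg.

3.4 × 10² kg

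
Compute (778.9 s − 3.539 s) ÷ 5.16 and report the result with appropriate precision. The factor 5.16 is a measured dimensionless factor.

778.9 s − 3.539 s = 775.361 s; the difference is limited to 1 decimal place (4 s.f.).
Carrying full precision, 775.361 ÷ 5.16 = 150.26375969… s; 5.16 has 3 s.f., so the result keeps min(4, 3) = 3 s.f.
Rounded to 3 significant figures: 150. s.

150. s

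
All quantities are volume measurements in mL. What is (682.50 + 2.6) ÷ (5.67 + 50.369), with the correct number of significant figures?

682.50 + 2.6 = 685.10, limited to 1 d.p. → 4 s.f.; 5.67 + 50.369 = 56.039, limited to 2 d.p. → 4 s.f.
Carrying full precision, 685.10 ÷ 56.039 = 12.2254144435…; keep min(4, 4) = 4 s.f.
Rounded to 4 significant figures: 12.23.

12.23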